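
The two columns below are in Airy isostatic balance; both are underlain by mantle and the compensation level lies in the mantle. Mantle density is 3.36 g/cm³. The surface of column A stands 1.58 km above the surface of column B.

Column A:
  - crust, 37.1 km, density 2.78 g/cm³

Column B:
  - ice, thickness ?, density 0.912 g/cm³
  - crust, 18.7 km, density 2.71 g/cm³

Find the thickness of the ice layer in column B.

Take the compensation level at the base of the deeper column (depth z_c below the surface of column A) and equate Σ ρ_i t_i down to z_c; mantle fills any gap and the z_c terms cancel.
Column A: 37.1×2.78 + (z_c − 37.1)×3.36
Column B: 1.58×0 + x×0.912 + 18.7×2.71 + (z_c − 1.58 − 18.7 − x)×3.36
The z_c×3.36 term appears on both sides and cancels. Collect the known terms of each column as K = Σ(ρt)_known − 3.36 × (depth of known layers): K_A = 103.138 − 3.36×37.1 = −21.518; K_B = 50.677 − 3.36×(1.58 + 18.7) = −17.4638.
Balance: K_A = K_B − x×(3.36 − 0.912), so x = (K_B − K_A)/(3.36 − 0.912) = 4.0542/2.448 = 1.66 km.

1.66 km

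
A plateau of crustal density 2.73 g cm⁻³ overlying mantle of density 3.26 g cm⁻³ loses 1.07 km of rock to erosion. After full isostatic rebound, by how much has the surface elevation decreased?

Rebound u = e ρ_c/ρ_m = 1.07 km × 2.73/3.26 = 0.896 km.
Net surface drop = e − u = 1.07 km − 0.896 km = e (ρ_m − ρ_c)/ρ_m = 0.174 km.

0.174 km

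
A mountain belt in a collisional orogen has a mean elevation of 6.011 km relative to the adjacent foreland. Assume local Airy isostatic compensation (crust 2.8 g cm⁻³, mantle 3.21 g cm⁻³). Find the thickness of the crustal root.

Isostatic balance requires: the weight of the topography is balanced by the buoyancy of the root, ρ_c h = (ρ_m − ρ_c) r.
r = h · ρ_c / (ρ_m − ρ_c) = 6.011 km × 2.8 / (3.21 − 2.8) = 41.1 km.

41.1 km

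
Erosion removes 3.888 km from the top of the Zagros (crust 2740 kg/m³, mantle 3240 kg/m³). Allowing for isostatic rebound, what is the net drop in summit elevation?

Rebound u = e ρ_c/ρ_m = 3.888 km × 2740/3240 = 3.288 km.
Net surface drop = e − u = 3.888 km − 3.288 km = e (ρ_m − ρ_c)/ρ_m = 0.6 km.

0.6 km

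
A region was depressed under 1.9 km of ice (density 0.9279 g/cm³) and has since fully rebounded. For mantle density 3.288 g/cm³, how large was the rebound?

Removing the load lets mantle flow back in; uplift u satisfies ρ_ice t = ρ_m u.
u = t ρ_ice/ρ_m = 1.9 km × 0.9279/3.288 = 0.536 km.

0.536 km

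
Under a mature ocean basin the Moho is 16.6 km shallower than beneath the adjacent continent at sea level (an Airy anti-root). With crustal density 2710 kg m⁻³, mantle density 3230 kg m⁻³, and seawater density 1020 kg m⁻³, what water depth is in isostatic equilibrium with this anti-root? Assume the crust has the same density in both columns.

Replacing a thickness d of crust by seawater at the top must be balanced by replacing crust with mantle at the base: d (ρ_c − ρ_w) = a (ρ_m − ρ_c).
d = a (ρ_m − ρ_c)/(ρ_c − ρ_w) = 16.6 km × 520/1690 = 5.11 km.

5.11 km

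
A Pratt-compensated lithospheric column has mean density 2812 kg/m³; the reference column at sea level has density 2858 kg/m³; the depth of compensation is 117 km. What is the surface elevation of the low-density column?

ρ_ref D = ρ (D + h) → h = D (ρ_ref − ρ)/ρ.
h = 117 km × (2858 − 2812)/2812 = 1.91 km.

1.91 km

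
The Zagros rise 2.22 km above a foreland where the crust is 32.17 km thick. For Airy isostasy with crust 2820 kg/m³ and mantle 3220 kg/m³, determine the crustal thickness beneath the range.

Root depth r = h ρ_c / (ρ_m − ρ_c) = 2.22 km × 2820 / 400 = 15.65 km.
Total thickness = T + h + r = 32.17 km + 2.22 km + 15.65 km = 50 km.

50 km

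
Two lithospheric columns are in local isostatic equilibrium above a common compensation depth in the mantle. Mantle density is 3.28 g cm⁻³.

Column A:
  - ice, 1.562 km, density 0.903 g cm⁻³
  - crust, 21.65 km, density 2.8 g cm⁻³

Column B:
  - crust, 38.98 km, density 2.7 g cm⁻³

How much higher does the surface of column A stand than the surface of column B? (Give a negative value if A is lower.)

−2.59 km

For any compensation level in the mantle, the mantle terms cancel and isostasy reduces to e = (Σt_A − Σt_B) − (Σ(ρt)_A − Σ(ρt)_B) / ρ_m.
Σt_A = 23.212 km; Σt_B = 38.98 km; Σ(ρt)_A = 62.030486; Σ(ρt)_B = 105.246 (in km·g cm⁻³).
e = (23.212 − 38.98) − (62.030486 − 105.246) / 3.28 = −2.59 km.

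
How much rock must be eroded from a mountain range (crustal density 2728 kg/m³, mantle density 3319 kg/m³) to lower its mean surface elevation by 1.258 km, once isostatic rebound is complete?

7.06 km

Net drop Δ = e − u = e − e ρ_c/ρ_m = e (ρ_m − ρ_c)/ρ_m.
e = Δ ρ_m/(ρ_m − ρ_c) = 1.258 km × 3319/591 = 7.06 km.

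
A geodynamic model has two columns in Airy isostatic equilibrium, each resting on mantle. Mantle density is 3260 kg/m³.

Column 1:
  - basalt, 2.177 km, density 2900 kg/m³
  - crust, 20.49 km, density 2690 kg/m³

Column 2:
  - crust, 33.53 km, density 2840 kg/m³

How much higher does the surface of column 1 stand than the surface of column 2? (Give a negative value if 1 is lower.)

For any compensation level in the mantle, the mantle terms cancel and isostasy reduces to e = (Σt_1 − Σt_2) − (Σ(ρt)_1 − Σ(ρt)_2) / ρ_m.
Σt_1 = 22.667 km; Σt_2 = 33.53 km; Σ(ρt)_1 = 61431.4; Σ(ρt)_2 = 95225.2 (in km·kg/m³).
e = (22.667 − 33.53) − (61431.4 − 95225.2) / 3260 = −0.497 km.

−0.497 km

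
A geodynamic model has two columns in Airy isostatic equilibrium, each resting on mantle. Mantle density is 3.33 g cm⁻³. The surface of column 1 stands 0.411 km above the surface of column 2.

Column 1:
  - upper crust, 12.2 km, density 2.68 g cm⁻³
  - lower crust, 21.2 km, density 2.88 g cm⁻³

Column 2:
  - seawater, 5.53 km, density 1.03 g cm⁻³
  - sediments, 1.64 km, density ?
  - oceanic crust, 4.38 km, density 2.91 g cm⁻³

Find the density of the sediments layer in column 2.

Take the compensation level at the base of the deeper column (depth z_c below the surface of column 1) and equate Σ ρ_i t_i down to z_c; mantle fills any gap and the z_c terms cancel.
Column 1: 12.2×2.68 + 21.2×2.88 + (z_c − 33.4)×3.33
Column 2: 0.411×0 + 5.53×1.03 + 1.64×ρ + 4.38×2.91 + (z_c − 0.411 − 11.55)×3.33
The z_c×3.33 term appears on both sides and cancels. Collect the known terms of each column as K = Σ(ρt)_known − 3.33 × (depth of known layers): K_1 = 93.752 − 3.33×33.4 = −17.47; K_2 = 18.4417 − 3.33×(0.411 + 11.55) = −21.38843.
Balance: K_1 = K_2 + 1.64×ρ, so ρ = (K_1 − K_2)/1.64 = 3.91843/1.64 = 2.39 g cm⁻³.

2.39 g cm⁻³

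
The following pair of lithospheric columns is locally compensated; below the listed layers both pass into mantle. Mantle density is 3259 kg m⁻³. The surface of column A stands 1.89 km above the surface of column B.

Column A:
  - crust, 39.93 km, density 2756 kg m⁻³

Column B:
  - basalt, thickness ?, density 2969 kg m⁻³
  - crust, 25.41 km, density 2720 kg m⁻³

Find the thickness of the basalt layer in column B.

0.791 km

Take the compensation level at the base of the deeper column (depth z_c below the surface of column A) and equate Σ ρ_i t_i down to z_c; mantle fills any gap and the z_c terms cancel.
Column A: 39.93×2756 + (z_c − 39.93)×3259
Column B: 1.89×0 + x×2969 + 25.41×2720 + (z_c − 1.89 − 25.41 − x)×3259
The z_c×3259 term appears on both sides and cancels. Collect the known terms of each column as K = Σ(ρt)_known − 3259 × (depth of known layers): K_A = 110047.08 − 3259×39.93 = −20084.79; K_B = 69115.2 − 3259×(1.89 + 25.41) = −19855.5.
Balance: K_A = K_B − x×(3259 − 2969), so x = (K_B − K_A)/(3259 − 2969) = 229.29/290 = 0.791 km.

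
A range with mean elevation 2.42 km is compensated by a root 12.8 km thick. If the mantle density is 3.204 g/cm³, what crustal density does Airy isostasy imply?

ρ_c h = (ρ_m − ρ_c) r → ρ_c (h + r) = ρ_m r → ρ_c = ρ_m r / (h + r).
ρ_c = 3.204 × 12.8 km / (2.42 km + 12.8 km) = 2.69 g/cm³.

2.69 g/cm³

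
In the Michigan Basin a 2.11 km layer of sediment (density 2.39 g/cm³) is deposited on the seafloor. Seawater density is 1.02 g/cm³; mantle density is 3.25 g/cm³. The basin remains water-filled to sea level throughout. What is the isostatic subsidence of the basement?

1.3 km

Submarine loading: the sediment displaces seawater, and the subsidence is in turn flooded, so s (ρ_m − ρ_w) = t (ρ_sed − ρ_w).
s = 2.11 km × (2.39 − 1.02) / (3.25 − 1.02) = 1.3 km.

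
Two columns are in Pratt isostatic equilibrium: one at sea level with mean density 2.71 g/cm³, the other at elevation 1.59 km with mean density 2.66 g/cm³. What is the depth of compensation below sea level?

ρ_ref D = ρ (D + h) → D (ρ_ref − ρ) = ρ h.
D = ρ h/(ρ_ref − ρ) = 2.66 × 1.59 km/(2.71 − 2.66) = 84.6 km.

84.6 km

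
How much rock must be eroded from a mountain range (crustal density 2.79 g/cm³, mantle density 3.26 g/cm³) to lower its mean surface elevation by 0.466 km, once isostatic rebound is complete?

3.23 km

Net drop Δ = e − u = e − e ρ_c/ρ_m = e (ρ_m − ρ_c)/ρ_m.
e = Δ ρ_m/(ρ_m − ρ_c) = 0.466 km × 3.26/0.47 = 3.23 km.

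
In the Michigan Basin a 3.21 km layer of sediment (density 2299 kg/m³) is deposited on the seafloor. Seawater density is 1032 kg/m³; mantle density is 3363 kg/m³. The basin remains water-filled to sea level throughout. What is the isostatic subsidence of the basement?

Submarine loading: the sediment displaces seawater, and the subsidence is in turn flooded, so s (ρ_m − ρ_w) = t (ρ_sed − ρ_w).
s = 3.21 km × (2299 − 1032) / (3363 − 1032) = 1.74 km.

1.74 km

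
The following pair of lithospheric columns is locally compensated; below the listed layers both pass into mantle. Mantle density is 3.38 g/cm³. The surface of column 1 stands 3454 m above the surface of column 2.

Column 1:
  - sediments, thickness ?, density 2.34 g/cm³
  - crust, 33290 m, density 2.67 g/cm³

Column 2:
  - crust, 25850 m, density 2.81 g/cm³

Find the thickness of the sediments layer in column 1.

Take the compensation level at the base of the deeper column (depth z_c below the surface of column 1) and equate Σ ρ_i t_i down to z_c; mantle fills any gap and the z_c terms cancel.
Column 1: x×2.34 + 33290×2.67 + (z_c − 33290 − x)×3.38
Column 2: 3454×0 + 25850×2.81 + (z_c − 3454 − 25850)×3.38
The z_c×3.38 term appears on both sides and cancels. Collect the known terms of each column as K = Σ(ρt)_known − 3.38 × (depth of known layers): K_1 = 88884.3 − 3.38×33290 = −23635.9; K_2 = 72638.5 − 3.38×(3454 + 25850) = −26409.02.
Balance: K_1 − x×(3.38 − 2.34) = K_2, so x = (K_1 − K_2)/(3.38 − 2.34) = 2773.12/1.04 = 2670 m.

2670 m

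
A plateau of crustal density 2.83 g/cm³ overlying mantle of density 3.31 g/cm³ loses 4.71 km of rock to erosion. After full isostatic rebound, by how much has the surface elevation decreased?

Rebound u = e ρ_c/ρ_m = 4.71 km × 2.83/3.31 = 4.027 km.
Net surface drop = e − u = 4.71 km − 4.027 km = e (ρ_m − ρ_c)/ρ_m = 0.683 km.

0.683 km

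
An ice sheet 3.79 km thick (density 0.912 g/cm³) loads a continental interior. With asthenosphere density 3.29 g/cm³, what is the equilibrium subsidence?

Isostatic balance requires: the ice load ρ_ice t is balanced by mantle displaced below, ρ_m s.
s = t ρ_ice / ρ_m = 3.79 km × 0.912/3.29 = 1.05 km.

1.05 km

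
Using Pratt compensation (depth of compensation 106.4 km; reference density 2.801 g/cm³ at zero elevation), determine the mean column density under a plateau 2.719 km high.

Pratt balance: ρ_ref D = ρ (D + h).
ρ = ρ_ref D/(D + h) = 2.801 × 106.4 km/(106.4 km + 2.719 km) = 2.73 g/cm³.

2.73 g/cm³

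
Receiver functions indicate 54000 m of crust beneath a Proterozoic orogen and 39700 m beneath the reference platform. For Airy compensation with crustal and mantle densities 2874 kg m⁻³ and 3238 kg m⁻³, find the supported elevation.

Excess crust Δ = 54000 m − 39700 m = 14300 m, split between elevation h and root r with h + r = Δ.
Airy balance ρ_c h = (ρ_m − ρ_c) r gives r = h ρ_c/(ρ_m − ρ_c), so h (1 + ρ_c/(ρ_m − ρ_c)) = Δ, i.e. h = Δ (ρ_m − ρ_c)/ρ_m.
h = 14300 m × 364/3238 = 1610 m.

1610 m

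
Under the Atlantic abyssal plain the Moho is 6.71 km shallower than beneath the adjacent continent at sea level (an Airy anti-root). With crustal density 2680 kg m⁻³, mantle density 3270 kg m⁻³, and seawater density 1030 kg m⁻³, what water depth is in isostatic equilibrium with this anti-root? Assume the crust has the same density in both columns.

Replacing a thickness d of crust by seawater at the top must be balanced by replacing crust with mantle at the base: d (ρ_c − ρ_w) = a (ρ_m − ρ_c).
d = a (ρ_m − ρ_c)/(ρ_c − ρ_w) = 6.71 km × 590/1650 = 2.4 km.

2.4 km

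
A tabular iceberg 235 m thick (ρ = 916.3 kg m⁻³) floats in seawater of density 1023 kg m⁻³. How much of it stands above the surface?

Floating equilibrium: submerged depth d = t ρ_obj/ρ_fluid = 235 m × 916.3/1023 = 210.5 m.
Freeboard = t − d = 235 m − 210.5 m = 24.5 m.

24.5 m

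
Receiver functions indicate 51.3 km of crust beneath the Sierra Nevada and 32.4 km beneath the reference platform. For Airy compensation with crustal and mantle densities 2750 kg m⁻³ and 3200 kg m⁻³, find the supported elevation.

Excess crust Δ = 51.3 km − 32.4 km = 18.9 km, split between elevation h and root r with h + r = Δ.
Airy balance ρ_c h = (ρ_m − ρ_c) r gives r = h ρ_c/(ρ_m − ρ_c), so h (1 + ρ_c/(ρ_m − ρ_c)) = Δ, i.e. h = Δ (ρ_m − ρ_c)/ρ_m.
h = 18.9 km × 450/3200 = 2.66 km.

2.66 km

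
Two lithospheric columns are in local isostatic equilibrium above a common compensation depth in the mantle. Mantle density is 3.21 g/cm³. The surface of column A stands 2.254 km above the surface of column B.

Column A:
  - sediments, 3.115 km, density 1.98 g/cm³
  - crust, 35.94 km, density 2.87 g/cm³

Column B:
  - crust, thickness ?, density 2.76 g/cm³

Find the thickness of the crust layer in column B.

Take the compensation level at the base of the deeper column (depth z_c below the surface of column A) and equate Σ ρ_i t_i down to z_c; mantle fills any gap and the z_c terms cancel.
Column A: 3.115×1.98 + 35.94×2.87 + (z_c − 39.055)×3.21
Column B: 2.254×0 + x×2.76 + (z_c − 2.254 − 0 − x)×3.21
The z_c×3.21 term appears on both sides and cancels. Collect the known terms of each column as K = Σ(ρt)_known − 3.21 × (depth of known layers): K_A = 109.3155 − 3.21×39.055 = −16.05105; K_B = 0 − 3.21×(2.254 + 0) = −7.23534.
Balance: K_A = K_B − x×(3.21 − 2.76), so x = (K_B − K_A)/(3.21 − 2.76) = 8.81571/0.45 = 19.6 km.

19.6 km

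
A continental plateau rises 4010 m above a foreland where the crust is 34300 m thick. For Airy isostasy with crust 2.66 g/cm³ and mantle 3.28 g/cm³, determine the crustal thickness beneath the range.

Root depth r = h ρ_c / (ρ_m − ρ_c) = 4010 m × 2.66 / 0.62 = 17200 m.
Total thickness = T + h + r = 34300 m + 4010 m + 17200 m = 55500 m.

55500 m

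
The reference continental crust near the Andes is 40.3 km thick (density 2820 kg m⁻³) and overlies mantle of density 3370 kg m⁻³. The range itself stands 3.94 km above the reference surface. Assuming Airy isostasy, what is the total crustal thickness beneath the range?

Root depth r = h ρ_c / (ρ_m − ρ_c) = 3.94 km × 2820 / 550 = 20.2 km.
Total thickness = T + h + r = 40.3 km + 3.94 km + 20.2 km = 64.4 km.

64.4 km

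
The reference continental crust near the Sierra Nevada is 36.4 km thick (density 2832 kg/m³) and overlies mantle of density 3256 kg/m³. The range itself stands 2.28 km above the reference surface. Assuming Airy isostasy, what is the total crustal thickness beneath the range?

53.9 km

Root depth r = h ρ_c / (ρ_m − ρ_c) = 2.28 km × 2832 / 424 = 15.23 km.
Total thickness = T + h + r = 36.4 km + 2.28 km + 15.23 km = 53.9 km.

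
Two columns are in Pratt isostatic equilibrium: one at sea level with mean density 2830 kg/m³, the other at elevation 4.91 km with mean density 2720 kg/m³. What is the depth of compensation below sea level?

121 km

ρ_ref D = ρ (D + h) → D (ρ_ref − ρ) = ρ h.
D = ρ h/(ρ_ref − ρ) = 2720 × 4.91 km/(2830 − 2720) = 121 km.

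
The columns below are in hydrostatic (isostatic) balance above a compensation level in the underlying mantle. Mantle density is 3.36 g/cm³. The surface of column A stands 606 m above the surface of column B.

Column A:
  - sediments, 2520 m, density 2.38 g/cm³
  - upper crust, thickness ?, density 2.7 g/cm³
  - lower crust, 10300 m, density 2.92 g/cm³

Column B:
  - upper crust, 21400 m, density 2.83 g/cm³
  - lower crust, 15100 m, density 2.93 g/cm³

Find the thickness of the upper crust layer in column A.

Take the compensation level at the base of the deeper column (depth z_c below the surface of column A) and equate Σ ρ_i t_i down to z_c; mantle fills any gap and the z_c terms cancel.
Column A: 2520×2.38 + x×2.7 + 10300×2.92 + (z_c − 12820 − x)×3.36
Column B: 606×0 + 21400×2.83 + 15100×2.93 + (z_c − 606 − 36500)×3.36
The z_c×3.36 term appears on both sides and cancels. Collect the known terms of each column as K = Σ(ρt)_known − 3.36 × (depth of known layers): K_A = 36073.6 − 3.36×12820 = −7001.6; K_B = 104805 − 3.36×(606 + 36500) = −19871.16.
Balance: K_A − x×(3.36 − 2.7) = K_B, so x = (K_A − K_B)/(3.36 − 2.7) = 12869.6/0.66 = 19500 m.

19500 m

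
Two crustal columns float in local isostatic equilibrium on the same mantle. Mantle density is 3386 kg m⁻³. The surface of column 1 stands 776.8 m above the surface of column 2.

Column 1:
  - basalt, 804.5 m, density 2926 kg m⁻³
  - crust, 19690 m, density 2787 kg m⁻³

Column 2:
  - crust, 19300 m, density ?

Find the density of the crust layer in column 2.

Take the compensation level at the base of the deeper column (depth z_c below the surface of column 1) and equate Σ ρ_i t_i down to z_c; mantle fills any gap and the z_c terms cancel.
Column 1: 804.5×2926 + 19690×2787 + (z_c − 20494.5)×3386
Column 2: 776.8×0 + 19300×ρ + (z_c − 776.8 − 19300)×3386
The z_c×3386 term appears on both sides and cancels. Collect the known terms of each column as K = Σ(ρt)_known − 3386 × (depth of known layers): K_1 = 57229997 − 3386×20494.5 = −12164380; K_2 = 0 − 3386×(776.8 + 19300) = −67980044.8.
Balance: K_1 = K_2 + 19300×ρ, so ρ = (K_1 − K_2)/19300 = 55815700/19300 = 2890 kg m⁻³.

2890 kg m⁻³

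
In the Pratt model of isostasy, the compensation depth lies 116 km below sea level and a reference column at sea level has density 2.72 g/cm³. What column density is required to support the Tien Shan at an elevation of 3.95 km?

2.63 g/cm³

Pratt balance: ρ_ref D = ρ (D + h).
ρ = ρ_ref D/(D + h) = 2.72 × 116 km/(116 km + 3.95 km) = 2.63 g/cm³.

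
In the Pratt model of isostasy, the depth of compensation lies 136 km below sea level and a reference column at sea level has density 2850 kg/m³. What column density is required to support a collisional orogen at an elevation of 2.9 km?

2790 kg/m³

Pratt balance: ρ_ref D = ρ (D + h).
ρ = ρ_ref D/(D + h) = 2850 × 136 km/(136 km + 2.9 km) = 2790 kg/m³.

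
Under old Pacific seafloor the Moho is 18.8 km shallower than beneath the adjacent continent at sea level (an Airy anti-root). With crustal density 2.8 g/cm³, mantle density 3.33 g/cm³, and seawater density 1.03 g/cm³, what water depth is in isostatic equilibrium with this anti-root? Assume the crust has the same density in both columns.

Replacing a thickness d of crust by seawater at the top must be balanced by replacing crust with mantle at the base: d (ρ_c − ρ_w) = a (ρ_m − ρ_c).
d = a (ρ_m − ρ_c)/(ρ_c − ρ_w) = 18.8 km × 0.53/1.77 = 5.63 km.

5.63 km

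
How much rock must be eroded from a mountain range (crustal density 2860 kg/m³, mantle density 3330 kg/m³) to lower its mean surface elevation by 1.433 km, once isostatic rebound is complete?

10.2 km

Net drop Δ = e − u = e − e ρ_c/ρ_m = e (ρ_m − ρ_c)/ρ_m.
e = Δ ρ_m/(ρ_m − ρ_c) = 1.433 km × 3330/470 = 10.2 km.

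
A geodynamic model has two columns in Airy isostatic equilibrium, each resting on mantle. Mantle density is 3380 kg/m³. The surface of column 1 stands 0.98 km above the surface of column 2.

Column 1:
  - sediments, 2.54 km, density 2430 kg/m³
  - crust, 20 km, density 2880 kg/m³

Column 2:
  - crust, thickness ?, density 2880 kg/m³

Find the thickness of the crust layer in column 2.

18.2 km

Take the compensation level at the base of the deeper column (depth z_c below the surface of column 1) and equate Σ ρ_i t_i down to z_c; mantle fills any gap and the z_c terms cancel.
Column 1: 2.54×2430 + 20×2880 + (z_c − 22.54)×3380
Column 2: 0.98×0 + x×2880 + (z_c − 0.98 − 0 − x)×3380
The z_c×3380 term appears on both sides and cancels. Collect the known terms of each column as K = Σ(ρt)_known − 3380 × (depth of known layers): K_1 = 63772.2 − 3380×22.54 = −12413; K_2 = 0 − 3380×(0.98 + 0) = −3312.4.
Balance: K_1 = K_2 − x×(3380 − 2880), so x = (K_2 − K_1)/(3380 − 2880) = 9100.6/500 = 18.2 km.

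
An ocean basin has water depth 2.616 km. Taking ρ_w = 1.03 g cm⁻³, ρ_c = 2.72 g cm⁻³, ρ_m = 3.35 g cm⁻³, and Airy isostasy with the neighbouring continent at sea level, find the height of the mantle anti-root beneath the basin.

For local isostatic compensation: replacing crust with seawater at the top is compensated by replacing crust with mantle at the base: d (ρ_c − ρ_w) = a (ρ_m − ρ_c).
a = d (ρ_c − ρ_w)/(ρ_m − ρ_c) = 2.616 km × 1.69/0.63 = 7.02 km.

7.02 km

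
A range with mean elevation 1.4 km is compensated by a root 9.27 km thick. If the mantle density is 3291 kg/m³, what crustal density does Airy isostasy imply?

ρ_c h = (ρ_m − ρ_c) r → ρ_c (h + r) = ρ_m r → ρ_c = ρ_m r / (h + r).
ρ_c = 3291 × 9.27 km / (1.4 km + 9.27 km) = 2860 kg/m³.

2860 kg/m³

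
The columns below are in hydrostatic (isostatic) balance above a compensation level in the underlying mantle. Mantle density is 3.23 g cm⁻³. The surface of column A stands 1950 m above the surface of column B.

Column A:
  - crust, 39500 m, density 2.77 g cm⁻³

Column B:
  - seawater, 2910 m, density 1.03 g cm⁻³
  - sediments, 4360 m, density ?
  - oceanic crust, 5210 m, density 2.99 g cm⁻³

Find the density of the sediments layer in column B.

Take the compensation level at the base of the deeper column (depth z_c below the surface of column A) and equate Σ ρ_i t_i down to z_c; mantle fills any gap and the z_c terms cancel.
Column A: 39500×2.77 + (z_c − 39500)×3.23
Column B: 1950×0 + 2910×1.03 + 4360×ρ + 5210×2.99 + (z_c − 1950 − 12480)×3.23
The z_c×3.23 term appears on both sides and cancels. Collect the known terms of each column as K = Σ(ρt)_known − 3.23 × (depth of known layers): K_A = 109415 − 3.23×39500 = −18170; K_B = 18575.2 − 3.23×(1950 + 12480) = −28033.7.
Balance: K_A = K_B + 4360×ρ, so ρ = (K_A − K_B)/4360 = 9863.7/4360 = 2.26 g cm⁻³.

2.26 g cm⁻³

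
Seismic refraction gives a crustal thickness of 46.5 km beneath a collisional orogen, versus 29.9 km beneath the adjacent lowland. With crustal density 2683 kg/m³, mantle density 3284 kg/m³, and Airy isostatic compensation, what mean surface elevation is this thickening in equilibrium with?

3.04 km

Excess crust Δ = 46.5 km − 29.9 km = 16.6 km, split between elevation h and root r with h + r = Δ.
Airy balance ρ_c h = (ρ_m − ρ_c) r gives r = h ρ_c/(ρ_m − ρ_c), so h (1 + ρ_c/(ρ_m − ρ_c)) = Δ, i.e. h = Δ (ρ_m − ρ_c)/ρ_m.
h = 16.6 km × 601/3284 = 3.04 km.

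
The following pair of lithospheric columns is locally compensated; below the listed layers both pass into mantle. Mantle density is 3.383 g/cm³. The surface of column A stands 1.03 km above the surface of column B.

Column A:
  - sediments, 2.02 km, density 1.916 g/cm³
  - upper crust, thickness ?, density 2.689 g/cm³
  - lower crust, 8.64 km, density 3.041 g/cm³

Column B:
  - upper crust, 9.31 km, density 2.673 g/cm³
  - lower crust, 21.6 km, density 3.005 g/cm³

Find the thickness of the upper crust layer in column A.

Take the compensation level at the base of the deeper column (depth z_c below the surface of column A) and equate Σ ρ_i t_i down to z_c; mantle fills any gap and the z_c terms cancel.
Column A: 2.02×1.916 + x×2.689 + 8.64×3.041 + (z_c − 10.66 − x)×3.383
Column B: 1.03×0 + 9.31×2.673 + 21.6×3.005 + (z_c − 1.03 − 30.91)×3.383
The z_c×3.383 term appears on both sides and cancels. Collect the known terms of each column as K = Σ(ρt)_known − 3.383 × (depth of known layers): K_A = 30.14456 − 3.383×10.66 = −5.91822; K_B = 89.79363 − 3.383×(1.03 + 30.91) = −18.25939.
Balance: K_A − x×(3.383 − 2.689) = K_B, so x = (K_A − K_B)/(3.383 − 2.689) = 12.3412/0.694 = 17.8 km.

17.8 km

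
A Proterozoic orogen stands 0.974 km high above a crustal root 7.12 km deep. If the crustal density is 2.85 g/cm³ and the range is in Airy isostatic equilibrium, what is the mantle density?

Airy balance: ρ_c h = (ρ_m − ρ_c) r → ρ_m = ρ_c (1 + h/r).
ρ_m = 2.85 × (1 + 0.974 km/7.12 km) = 3.24 g/cm³.

3.24 g/cm³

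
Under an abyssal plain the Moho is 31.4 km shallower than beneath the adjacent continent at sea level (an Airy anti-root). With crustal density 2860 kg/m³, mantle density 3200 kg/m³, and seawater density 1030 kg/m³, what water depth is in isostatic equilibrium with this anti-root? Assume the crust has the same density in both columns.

5.83 km

Replacing a thickness d of crust by seawater at the top must be balanced by replacing crust with mantle at the base: d (ρ_c − ρ_w) = a (ρ_m − ρ_c).
d = a (ρ_m − ρ_c)/(ρ_c − ρ_w) = 31.4 km × 340/1830 = 5.83 km.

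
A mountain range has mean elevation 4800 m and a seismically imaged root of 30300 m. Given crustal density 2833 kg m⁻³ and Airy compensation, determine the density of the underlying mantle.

3280 kg m⁻³

Airy balance: ρ_c h = (ρ_m − ρ_c) r → ρ_m = ρ_c (1 + h/r).
ρ_m = 2833 × (1 + 4800 m/30300 m) = 3280 kg m⁻³.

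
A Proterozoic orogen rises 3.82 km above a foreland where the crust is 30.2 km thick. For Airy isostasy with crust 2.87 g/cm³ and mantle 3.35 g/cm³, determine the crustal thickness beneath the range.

Root depth r = h ρ_c / (ρ_m − ρ_c) = 3.82 km × 2.87 / 0.48 = 22.84 km.
Total thickness = T + h + r = 30.2 km + 3.82 km + 22.84 km = 56.9 km.

56.9 km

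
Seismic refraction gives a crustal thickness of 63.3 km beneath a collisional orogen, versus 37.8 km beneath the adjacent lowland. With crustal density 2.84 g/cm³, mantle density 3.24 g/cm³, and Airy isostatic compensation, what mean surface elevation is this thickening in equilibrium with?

Excess crust Δ = 63.3 km − 37.8 km = 25.5 km, split between elevation h and root r with h + r = Δ.
Airy balance ρ_c h = (ρ_m − ρ_c) r gives r = h ρ_c/(ρ_m − ρ_c), so h (1 + ρ_c/(ρ_m − ρ_c)) = Δ, i.e. h = Δ (ρ_m − ρ_c)/ρ_m.
h = 25.5 km × 0.4/3.24 = 3.15 km.

3.15 km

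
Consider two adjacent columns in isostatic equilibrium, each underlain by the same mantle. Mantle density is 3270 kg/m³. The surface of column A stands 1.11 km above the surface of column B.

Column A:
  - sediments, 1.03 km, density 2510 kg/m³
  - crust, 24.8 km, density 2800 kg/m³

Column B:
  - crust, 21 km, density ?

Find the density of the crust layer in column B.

Take the compensation level at the base of the deeper column (depth z_c below the surface of column A) and equate Σ ρ_i t_i down to z_c; mantle fills any gap and the z_c terms cancel.
Column A: 1.03×2510 + 24.8×2800 + (z_c − 25.83)×3270
Column B: 1.11×0 + 21×ρ + (z_c − 1.11 − 21)×3270
The z_c×3270 term appears on both sides and cancels. Collect the known terms of each column as K = Σ(ρt)_known − 3270 × (depth of known layers): K_A = 72025.3 − 3270×25.83 = −12438.8; K_B = 0 − 3270×(1.11 + 21) = −72299.7.
Balance: K_A = K_B + 21×ρ, so ρ = (K_A − K_B)/21 = 59860.9/21 = 2850 kg/m³.

2850 kg/m³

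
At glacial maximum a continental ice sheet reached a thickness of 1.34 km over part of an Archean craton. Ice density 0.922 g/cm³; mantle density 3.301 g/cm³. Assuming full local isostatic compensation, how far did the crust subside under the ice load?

By Archimedes' principle applied to the lithosphere: the ice load ρ_ice t is balanced by mantle displaced below, ρ_m s.
s = t ρ_ice / ρ_m = 1.34 km × 0.922/3.301 = 0.374 km.

0.374 km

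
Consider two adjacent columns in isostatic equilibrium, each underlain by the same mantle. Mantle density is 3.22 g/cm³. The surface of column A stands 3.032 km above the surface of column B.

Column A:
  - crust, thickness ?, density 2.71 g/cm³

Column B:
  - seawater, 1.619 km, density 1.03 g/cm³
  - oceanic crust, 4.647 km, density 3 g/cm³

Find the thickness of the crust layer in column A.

Take the compensation level at the base of the deeper column (depth z_c below the surface of column A) and equate Σ ρ_i t_i down to z_c; mantle fills any gap and the z_c terms cancel.
Column A: x×2.71 + (z_c − 0 − x)×3.22
Column B: 3.032×0 + 1.619×1.03 + 4.647×3 + (z_c − 3.032 − 6.266)×3.22
The z_c×3.22 term appears on both sides and cancels. Collect the known terms of each column as K = Σ(ρt)_known − 3.22 × (depth of known layers): K_A = 0 − 3.22×0 = 0; K_B = 15.60857 − 3.22×(3.032 + 6.266) = −14.33099.
Balance: K_A − x×(3.22 − 2.71) = K_B, so x = (K_A − K_B)/(3.22 − 2.71) = 14.331/0.51 = 28.1 km.

28.1 km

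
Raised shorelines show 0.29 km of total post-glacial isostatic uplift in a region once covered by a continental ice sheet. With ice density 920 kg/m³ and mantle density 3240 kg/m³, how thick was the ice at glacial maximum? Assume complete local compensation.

1.02 km

u = t ρ_ice/ρ_m → t = u ρ_m/ρ_ice = 0.29 km × 3240/920 = 1.02 km.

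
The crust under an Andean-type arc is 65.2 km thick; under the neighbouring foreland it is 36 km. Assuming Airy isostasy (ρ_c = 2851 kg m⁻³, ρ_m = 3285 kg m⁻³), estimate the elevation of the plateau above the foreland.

3.86 km

Excess crust Δ = 65.2 km − 36 km = 29.2 km, split between elevation h and root r with h + r = Δ.
Airy balance ρ_c h = (ρ_m − ρ_c) r gives r = h ρ_c/(ρ_m − ρ_c), so h (1 + ρ_c/(ρ_m − ρ_c)) = Δ, i.e. h = Δ (ρ_m − ρ_c)/ρ_m.
h = 29.2 km × 434/3285 = 3.86 km.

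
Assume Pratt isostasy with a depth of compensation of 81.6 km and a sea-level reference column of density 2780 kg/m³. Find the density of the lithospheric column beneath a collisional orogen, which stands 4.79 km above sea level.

2630 kg/m³

Pratt balance: ρ_ref D = ρ (D + h).
ρ = ρ_ref D/(D + h) = 2780 × 81.6 km/(81.6 km + 4.79 km) = 2630 kg/m³.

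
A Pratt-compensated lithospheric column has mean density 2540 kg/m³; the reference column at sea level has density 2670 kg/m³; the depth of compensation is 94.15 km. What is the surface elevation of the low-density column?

4.82 km

ρ_ref D = ρ (D + h) → h = D (ρ_ref − ρ)/ρ.
h = 94.15 km × (2670 − 2540)/2540 = 4.82 km.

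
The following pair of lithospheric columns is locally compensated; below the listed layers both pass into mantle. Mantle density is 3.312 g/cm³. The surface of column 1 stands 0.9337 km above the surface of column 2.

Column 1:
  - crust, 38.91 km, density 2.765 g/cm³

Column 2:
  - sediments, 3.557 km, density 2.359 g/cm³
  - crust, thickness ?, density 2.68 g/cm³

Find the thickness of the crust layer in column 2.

Take the compensation level at the base of the deeper column (depth z_c below the surface of column 1) and equate Σ ρ_i t_i down to z_c; mantle fills any gap and the z_c terms cancel.
Column 1: 38.91×2.765 + (z_c − 38.91)×3.312
Column 2: 0.9337×0 + 3.557×2.359 + x×2.68 + (z_c − 0.9337 − 3.557 − x)×3.312
The z_c×3.312 term appears on both sides and cancels. Collect the known terms of each column as K = Σ(ρt)_known − 3.312 × (depth of known layers): K_1 = 107.58615 − 3.312×38.91 = −21.28377; K_2 = 8.390963 − 3.312×(0.9337 + 3.557) = −6.4822354.
Balance: K_1 = K_2 − x×(3.312 − 2.68), so x = (K_2 − K_1)/(3.312 − 2.68) = 14.8015/0.632 = 23.4 km.

23.4 km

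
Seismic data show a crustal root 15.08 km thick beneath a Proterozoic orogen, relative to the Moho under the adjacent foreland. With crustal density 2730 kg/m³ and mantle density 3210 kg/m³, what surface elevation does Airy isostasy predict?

Isostatic balance requires: ρ_c h = (ρ_m − ρ_c) r.
h = r (ρ_m − ρ_c) / ρ_c = 15.08 km × (3210 − 2730) / 2730 = 2.65 km.

2.65 km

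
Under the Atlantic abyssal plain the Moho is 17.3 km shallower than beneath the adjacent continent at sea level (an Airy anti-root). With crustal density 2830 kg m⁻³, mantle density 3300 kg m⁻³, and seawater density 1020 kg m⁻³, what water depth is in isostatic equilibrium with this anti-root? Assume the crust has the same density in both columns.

4.49 km

Replacing a thickness d of crust by seawater at the top must be balanced by replacing crust with mantle at the base: d (ρ_c − ρ_w) = a (ρ_m − ρ_c).
d = a (ρ_m − ρ_c)/(ρ_c − ρ_w) = 17.3 km × 470/1810 = 4.49 km.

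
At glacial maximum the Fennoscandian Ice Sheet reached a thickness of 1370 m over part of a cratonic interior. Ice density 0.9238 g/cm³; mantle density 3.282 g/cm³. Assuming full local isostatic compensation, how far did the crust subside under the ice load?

Balancing pressure at the compensation depth: the ice load ρ_ice t is balanced by mantle displaced below, ρ_m s.
s = t ρ_ice / ρ_m = 1370 m × 0.9238/3.282 = 386 m.

386 m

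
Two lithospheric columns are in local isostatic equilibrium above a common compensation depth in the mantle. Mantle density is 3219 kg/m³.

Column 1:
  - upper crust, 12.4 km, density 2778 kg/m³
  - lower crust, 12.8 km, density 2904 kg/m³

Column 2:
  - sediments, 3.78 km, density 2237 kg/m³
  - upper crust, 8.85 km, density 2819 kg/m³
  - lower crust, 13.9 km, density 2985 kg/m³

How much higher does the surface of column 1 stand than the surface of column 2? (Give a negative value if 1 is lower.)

For any compensation level in the mantle, the mantle terms cancel and isostasy reduces to e = (Σt_1 − Σt_2) − (Σ(ρt)_1 − Σ(ρt)_2) / ρ_m.
Σt_1 = 25.2 km; Σt_2 = 26.53 km; Σ(ρt)_1 = 71618.4; Σ(ρt)_2 = 74895.51 (in km·kg/m³).
e = (25.2 − 26.53) − (71618.4 − 74895.51) / 3219 = −0.312 km.

−0.312 km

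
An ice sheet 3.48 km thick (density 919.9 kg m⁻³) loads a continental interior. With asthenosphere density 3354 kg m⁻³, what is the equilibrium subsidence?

For local isostatic compensation: the ice load ρ_ice t is balanced by mantle displaced below, ρ_m s.
s = t ρ_ice / ρ_m = 3.48 km × 919.9/3354 = 0.954 km.

0.954 km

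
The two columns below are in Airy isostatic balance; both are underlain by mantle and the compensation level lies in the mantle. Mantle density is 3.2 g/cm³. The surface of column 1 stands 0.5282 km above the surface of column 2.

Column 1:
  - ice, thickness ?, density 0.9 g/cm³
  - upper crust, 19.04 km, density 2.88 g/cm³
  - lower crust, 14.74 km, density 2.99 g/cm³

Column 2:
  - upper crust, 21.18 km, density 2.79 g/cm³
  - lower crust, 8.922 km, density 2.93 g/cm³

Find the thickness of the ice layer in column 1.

Take the compensation level at the base of the deeper column (depth z_c below the surface of column 1) and equate Σ ρ_i t_i down to z_c; mantle fills any gap and the z_c terms cancel.
Column 1: x×0.9 + 19.04×2.88 + 14.74×2.99 + (z_c − 33.78 − x)×3.2
Column 2: 0.5282×0 + 21.18×2.79 + 8.922×2.93 + (z_c − 0.5282 − 30.102)×3.2
The z_c×3.2 term appears on both sides and cancels. Collect the known terms of each column as K = Σ(ρt)_known − 3.2 × (depth of known layers): K_1 = 98.9078 − 3.2×33.78 = −9.1882; K_2 = 85.23366 − 3.2×(0.5282 + 30.102) = −12.78298.
Balance: K_1 − x×(3.2 − 0.9) = K_2, so x = (K_1 − K_2)/(3.2 − 0.9) = 3.59478/2.3 = 1.56 km.

1.56 km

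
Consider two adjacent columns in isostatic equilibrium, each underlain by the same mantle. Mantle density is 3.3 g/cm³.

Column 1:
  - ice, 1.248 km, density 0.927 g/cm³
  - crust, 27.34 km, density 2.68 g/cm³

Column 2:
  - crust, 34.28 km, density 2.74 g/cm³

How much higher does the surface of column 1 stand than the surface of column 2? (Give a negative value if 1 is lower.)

For any compensation level in the mantle, the mantle terms cancel and isostasy reduces to e = (Σt_1 − Σt_2) − (Σ(ρt)_1 − Σ(ρt)_2) / ρ_m.
Σt_1 = 28.588 km; Σt_2 = 34.28 km; Σ(ρt)_1 = 74.428096; Σ(ρt)_2 = 93.9272 (in km·g/cm³).
e = (28.588 − 34.28) − (74.428096 − 93.9272) / 3.3 = 0.217 km.

0.217 km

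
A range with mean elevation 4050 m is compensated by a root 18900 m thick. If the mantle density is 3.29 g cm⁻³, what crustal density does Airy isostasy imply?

2.71 g cm⁻³

ρ_c h = (ρ_m − ρ_c) r → ρ_c (h + r) = ρ_m r → ρ_c = ρ_m r / (h + r).
ρ_c = 3.29 × 18900 m / (4050 m + 18900 m) = 2.71 g cm⁻³.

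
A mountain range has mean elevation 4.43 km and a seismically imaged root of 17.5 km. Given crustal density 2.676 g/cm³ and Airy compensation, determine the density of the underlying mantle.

Airy balance: ρ_c h = (ρ_m − ρ_c) r → ρ_m = ρ_c (1 + h/r).
ρ_m = 2.676 × (1 + 4.43 km/17.5 km) = 3.35 g/cm³.

3.35 g/cm³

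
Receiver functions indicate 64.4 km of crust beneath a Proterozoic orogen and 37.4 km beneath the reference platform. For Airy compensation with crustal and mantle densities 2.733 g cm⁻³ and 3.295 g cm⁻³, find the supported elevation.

4.61 km

Excess crust Δ = 64.4 km − 37.4 km = 27 km, split between elevation h and root r with h + r = Δ.
Airy balance ρ_c h = (ρ_m − ρ_c) r gives r = h ρ_c/(ρ_m − ρ_c), so h (1 + ρ_c/(ρ_m − ρ_c)) = Δ, i.e. h = Δ (ρ_m − ρ_c)/ρ_m.
h = 27 km × 0.562/3.295 = 4.61 km.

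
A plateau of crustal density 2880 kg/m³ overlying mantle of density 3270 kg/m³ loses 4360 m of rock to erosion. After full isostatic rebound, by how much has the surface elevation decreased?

Rebound u = e ρ_c/ρ_m = 4360 m × 2880/3270 = 3840 m.
Net surface drop = e − u = 4360 m − 3840 m = e (ρ_m − ρ_c)/ρ_m = 520 m.

520 m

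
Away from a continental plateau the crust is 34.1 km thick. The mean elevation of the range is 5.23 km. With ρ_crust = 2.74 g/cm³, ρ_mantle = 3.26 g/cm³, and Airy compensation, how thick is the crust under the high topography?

66.9 km

Root depth r = h ρ_c / (ρ_m − ρ_c) = 5.23 km × 2.74 / 0.52 = 27.56 km.
Total thickness = T + h + r = 34.1 km + 5.23 km + 27.56 km = 66.9 km.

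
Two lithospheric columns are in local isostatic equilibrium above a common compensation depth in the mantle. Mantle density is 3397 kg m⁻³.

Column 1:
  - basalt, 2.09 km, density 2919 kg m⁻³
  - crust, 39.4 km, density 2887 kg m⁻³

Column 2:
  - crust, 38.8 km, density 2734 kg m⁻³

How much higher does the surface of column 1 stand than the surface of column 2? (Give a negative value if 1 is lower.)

−1.36 km

For any compensation level in the mantle, the mantle terms cancel and isostasy reduces to e = (Σt_1 − Σt_2) − (Σ(ρt)_1 − Σ(ρt)_2) / ρ_m.
Σt_1 = 41.49 km; Σt_2 = 38.8 km; Σ(ρt)_1 = 119848.51; Σ(ρt)_2 = 106079.2 (in km·kg m⁻³).
e = (41.49 − 38.8) − (119848.51 − 106079.2) / 3397 = −1.36 km.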